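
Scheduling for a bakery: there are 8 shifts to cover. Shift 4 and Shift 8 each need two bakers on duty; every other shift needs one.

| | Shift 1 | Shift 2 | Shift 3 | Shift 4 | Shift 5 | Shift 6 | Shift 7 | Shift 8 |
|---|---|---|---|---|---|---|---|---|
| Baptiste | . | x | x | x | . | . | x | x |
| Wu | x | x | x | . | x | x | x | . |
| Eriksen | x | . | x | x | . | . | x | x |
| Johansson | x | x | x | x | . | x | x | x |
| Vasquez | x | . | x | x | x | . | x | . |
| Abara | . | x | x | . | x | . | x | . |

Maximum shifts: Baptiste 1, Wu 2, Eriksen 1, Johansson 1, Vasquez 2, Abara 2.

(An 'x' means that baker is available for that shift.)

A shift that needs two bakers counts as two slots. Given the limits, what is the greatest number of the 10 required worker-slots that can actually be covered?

9

Total capacity across all bakers is 1+2+1+1+2+2 = 9, and 10 slots are needed, so at most 9 can be filled.
An assignment achieving 9: Shift 1→Johansson, Shift 2→Abara, Shift 3→Vasquez, Shift 4→Vasquez, Shift 5→Wu, Shift 6→Wu, Shift 7→Abara, Shift 8→Baptiste+Eriksen.
Loads: Baptiste 1/1, Wu 2/2, Eriksen 1/1, Johansson 1/1, Vasquez 2/2, Abara 2/2.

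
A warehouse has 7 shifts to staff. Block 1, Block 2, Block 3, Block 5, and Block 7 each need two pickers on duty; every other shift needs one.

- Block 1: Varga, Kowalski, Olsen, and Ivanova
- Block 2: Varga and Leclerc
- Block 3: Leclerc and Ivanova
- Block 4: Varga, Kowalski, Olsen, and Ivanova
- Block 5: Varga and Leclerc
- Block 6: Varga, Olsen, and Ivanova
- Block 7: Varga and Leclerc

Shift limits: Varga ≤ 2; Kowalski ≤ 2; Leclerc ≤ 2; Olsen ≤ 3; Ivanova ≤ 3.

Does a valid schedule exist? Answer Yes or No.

No

Total capacity is 12 and 12 slots are needed, so capacity alone doesn't rule it out.
Shifts {Block 2, Block 3, Block 5} need 6 worker-slots in total, but the pickers available for any of those shifts (Varga, Leclerc, and Ivanova) can supply at most 5 among them. So no valid schedule exists.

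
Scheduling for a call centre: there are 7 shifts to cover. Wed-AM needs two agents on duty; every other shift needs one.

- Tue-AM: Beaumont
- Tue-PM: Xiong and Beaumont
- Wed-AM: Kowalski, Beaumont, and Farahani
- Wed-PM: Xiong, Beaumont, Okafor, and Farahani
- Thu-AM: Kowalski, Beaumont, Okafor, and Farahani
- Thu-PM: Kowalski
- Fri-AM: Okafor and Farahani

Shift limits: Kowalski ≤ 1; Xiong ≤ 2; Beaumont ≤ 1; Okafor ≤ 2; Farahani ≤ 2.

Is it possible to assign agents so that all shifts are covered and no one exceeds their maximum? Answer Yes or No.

Total capacity is 8 and 8 slots are needed, so capacity alone doesn't rule it out.
Shifts {Tue-AM, Wed-AM, Thu-PM} need 4 worker-slots in total, but the agents available for any of those shifts (Kowalski, Beaumont, and Farahani) can supply at most 3 among them. So no valid schedule exists.

No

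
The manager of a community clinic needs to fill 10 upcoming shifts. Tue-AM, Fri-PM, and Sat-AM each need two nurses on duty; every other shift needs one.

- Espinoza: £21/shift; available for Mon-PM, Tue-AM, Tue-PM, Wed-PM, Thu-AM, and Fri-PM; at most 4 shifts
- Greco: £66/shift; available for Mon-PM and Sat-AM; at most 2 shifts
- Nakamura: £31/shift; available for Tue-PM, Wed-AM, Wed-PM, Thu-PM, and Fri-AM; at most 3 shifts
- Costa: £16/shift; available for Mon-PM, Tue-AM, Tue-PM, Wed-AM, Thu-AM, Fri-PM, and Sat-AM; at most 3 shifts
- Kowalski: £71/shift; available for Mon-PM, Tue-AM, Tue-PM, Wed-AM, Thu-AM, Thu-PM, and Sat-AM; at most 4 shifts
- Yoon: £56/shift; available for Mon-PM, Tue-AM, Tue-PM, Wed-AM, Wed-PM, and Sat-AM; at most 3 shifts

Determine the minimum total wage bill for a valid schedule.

Fri-AM can only be covered by Nakamura, so that assignment is forced.
Fri-PM can only be covered by Espinoza and Costa, so that assignment is forced.
Picking the cheapest available nurse for each shift independently would cost £293, but that ignores the shift limits.
An optimal schedule: Mon-PM→Espinoza, Tue-AM→Espinoza+Yoon, Tue-PM→Yoon, Wed-AM→Nakamura, Wed-PM→Espinoza, Thu-AM→Costa, Thu-PM→Nakamura, Fri-AM→Nakamura, Fri-PM→Costa+Espinoza, Sat-AM→Costa+Yoon.
Total: 21 + 21 + 56 + 56 + 31 + 21 + 16 + 31 + 31 + 16 + 21 + 16 + 56 = £393.

£393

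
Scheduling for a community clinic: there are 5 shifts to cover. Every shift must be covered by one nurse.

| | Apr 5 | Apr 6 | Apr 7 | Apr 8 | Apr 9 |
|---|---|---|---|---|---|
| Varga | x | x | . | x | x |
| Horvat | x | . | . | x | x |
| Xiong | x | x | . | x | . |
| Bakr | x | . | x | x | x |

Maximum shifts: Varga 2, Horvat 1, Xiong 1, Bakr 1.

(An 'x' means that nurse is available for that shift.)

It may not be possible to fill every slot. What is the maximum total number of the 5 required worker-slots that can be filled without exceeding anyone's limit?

5

Total capacity across all nurses is 2+1+1+1 = 5, and 5 slots are needed, so at most 5 can be filled.
An assignment achieving 5: Apr 5→Horvat, Apr 6→Varga, Apr 7→Bakr, Apr 8→Xiong, Apr 9→Varga.
Loads: Varga 2/2, Horvat 1/1, Xiong 1/1, Bakr 1/1.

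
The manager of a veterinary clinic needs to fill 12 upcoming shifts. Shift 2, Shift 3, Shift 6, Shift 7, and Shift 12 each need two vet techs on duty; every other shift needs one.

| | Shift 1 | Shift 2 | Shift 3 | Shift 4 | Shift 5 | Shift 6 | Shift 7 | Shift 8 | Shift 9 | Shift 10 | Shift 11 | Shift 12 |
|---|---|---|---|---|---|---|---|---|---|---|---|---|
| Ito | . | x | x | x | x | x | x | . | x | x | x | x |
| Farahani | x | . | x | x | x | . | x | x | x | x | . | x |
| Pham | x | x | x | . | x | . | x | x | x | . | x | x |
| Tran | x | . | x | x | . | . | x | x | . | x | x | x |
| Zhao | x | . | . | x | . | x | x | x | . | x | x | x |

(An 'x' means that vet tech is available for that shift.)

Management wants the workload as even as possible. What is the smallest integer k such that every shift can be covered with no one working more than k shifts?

With 5 vet techs and 17 worker-slots to fill, someone must work at least ⌈17/5⌉ = 4 shifts, so k ≥ 4.
k = 4 works: Shift 1→Farahani, Shift 2→Ito+Pham, Shift 3→Pham+Tran, Shift 4→Farahani, Shift 5→Ito, Shift 6→Ito+Zhao, Shift 7→Pham+Tran, Shift 8→Farahani, Shift 9→Ito, Shift 10→Farahani, Shift 11→Pham, Shift 12→Tran+Zhao.
Loads: Ito 4, Farahani 4, Pham 4, Tran 3, Zhao 2 — all ≤ 4.

4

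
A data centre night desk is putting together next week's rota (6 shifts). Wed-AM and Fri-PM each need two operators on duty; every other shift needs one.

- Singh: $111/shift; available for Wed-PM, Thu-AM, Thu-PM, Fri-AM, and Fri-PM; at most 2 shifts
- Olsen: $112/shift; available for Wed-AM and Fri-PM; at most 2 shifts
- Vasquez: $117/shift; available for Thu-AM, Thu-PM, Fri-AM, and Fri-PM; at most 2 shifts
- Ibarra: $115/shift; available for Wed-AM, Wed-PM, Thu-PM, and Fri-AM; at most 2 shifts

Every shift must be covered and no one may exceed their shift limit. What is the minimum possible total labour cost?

$910

Wed-AM can only be covered by Olsen and Ibarra, so that assignment is forced.
Picking the cheapest available operator for each shift independently would cost $894, but that ignores the shift limits.
An optimal schedule: Wed-AM→Olsen+Ibarra, Wed-PM→Singh, Thu-AM→Singh, Thu-PM→Vasquez, Fri-AM→Ibarra, Fri-PM→Olsen+Vasquez.
Total: 112 + 115 + 111 + 111 + 117 + 115 + 112 + 117 = $910.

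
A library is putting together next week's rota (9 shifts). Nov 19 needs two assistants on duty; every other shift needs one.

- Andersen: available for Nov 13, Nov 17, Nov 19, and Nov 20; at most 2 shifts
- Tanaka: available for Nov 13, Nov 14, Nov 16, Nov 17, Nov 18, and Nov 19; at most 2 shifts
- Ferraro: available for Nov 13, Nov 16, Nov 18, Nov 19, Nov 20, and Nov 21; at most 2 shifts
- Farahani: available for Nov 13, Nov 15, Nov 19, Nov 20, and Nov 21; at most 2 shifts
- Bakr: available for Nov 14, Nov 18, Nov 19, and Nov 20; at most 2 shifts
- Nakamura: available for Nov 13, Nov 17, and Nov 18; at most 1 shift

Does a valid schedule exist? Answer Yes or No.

Yes

Nov 15 can only be covered by Farahani, so that assignment is forced.
One valid schedule: Nov 13→Nakamura, Nov 14→Tanaka, Nov 15→Farahani, Nov 16→Tanaka, Nov 17→Andersen, Nov 18→Ferraro, Nov 19→Farahani+Bakr, Nov 20→Andersen, Nov 21→Ferraro.
Loads: Andersen 2/2, Tanaka 2/2, Ferraro 2/2, Farahani 2/2, Bakr 1/2, Nakamura 1/1 — all within limits.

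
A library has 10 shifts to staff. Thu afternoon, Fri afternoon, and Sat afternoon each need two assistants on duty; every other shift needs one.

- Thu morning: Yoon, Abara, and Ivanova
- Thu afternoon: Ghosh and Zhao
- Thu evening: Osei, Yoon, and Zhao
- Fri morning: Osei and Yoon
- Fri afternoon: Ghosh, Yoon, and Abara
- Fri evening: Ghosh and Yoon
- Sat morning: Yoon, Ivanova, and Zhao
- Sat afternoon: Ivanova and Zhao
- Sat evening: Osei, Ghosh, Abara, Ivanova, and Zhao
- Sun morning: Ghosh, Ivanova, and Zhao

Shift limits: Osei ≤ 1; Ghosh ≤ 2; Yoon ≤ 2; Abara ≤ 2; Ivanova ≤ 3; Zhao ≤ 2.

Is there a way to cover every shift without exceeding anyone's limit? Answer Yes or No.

No

Total capacity is 1+2+2+2+3+2 = 12 but 13 worker-slots are needed — infeasible.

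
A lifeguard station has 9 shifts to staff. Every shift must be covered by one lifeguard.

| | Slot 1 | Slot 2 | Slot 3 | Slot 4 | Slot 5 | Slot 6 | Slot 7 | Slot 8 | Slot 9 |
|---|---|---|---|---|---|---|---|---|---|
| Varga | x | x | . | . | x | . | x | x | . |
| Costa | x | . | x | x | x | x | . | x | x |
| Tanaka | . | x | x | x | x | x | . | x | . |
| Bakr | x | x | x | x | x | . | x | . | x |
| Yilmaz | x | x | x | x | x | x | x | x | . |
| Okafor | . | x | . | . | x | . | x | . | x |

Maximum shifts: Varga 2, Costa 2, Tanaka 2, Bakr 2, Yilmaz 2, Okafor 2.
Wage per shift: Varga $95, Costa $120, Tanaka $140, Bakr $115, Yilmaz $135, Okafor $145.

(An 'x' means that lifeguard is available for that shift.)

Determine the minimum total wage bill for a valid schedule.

$1070

Picking the cheapest available lifeguard for each shift independently would cost $940, but that ignores the shift limits.
An optimal schedule: Slot 1→Varga, Slot 2→Yilmaz, Slot 3→Bakr, Slot 4→Costa, Slot 5→Tanaka, Slot 6→Costa, Slot 7→Varga, Slot 8→Yilmaz, Slot 9→Bakr.
Total: 95 + 135 + 115 + 120 + 140 + 120 + 95 + 135 + 115 = $1070.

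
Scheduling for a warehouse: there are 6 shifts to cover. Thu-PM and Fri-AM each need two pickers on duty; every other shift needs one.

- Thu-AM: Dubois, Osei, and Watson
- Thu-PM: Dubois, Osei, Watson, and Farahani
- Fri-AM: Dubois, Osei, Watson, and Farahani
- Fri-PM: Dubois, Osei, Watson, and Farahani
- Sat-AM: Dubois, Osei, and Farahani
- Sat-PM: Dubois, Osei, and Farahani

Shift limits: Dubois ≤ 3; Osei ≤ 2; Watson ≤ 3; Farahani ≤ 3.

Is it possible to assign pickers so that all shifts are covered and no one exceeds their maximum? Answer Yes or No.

Yes

One valid schedule: Thu-AM→Dubois, Thu-PM→Osei+Watson, Fri-AM→Watson+Farahani, Fri-PM→Osei, Sat-AM→Dubois, Sat-PM→Dubois.
Loads: Dubois 3/3, Osei 2/2, Watson 2/3, Farahani 1/3 — all within limits.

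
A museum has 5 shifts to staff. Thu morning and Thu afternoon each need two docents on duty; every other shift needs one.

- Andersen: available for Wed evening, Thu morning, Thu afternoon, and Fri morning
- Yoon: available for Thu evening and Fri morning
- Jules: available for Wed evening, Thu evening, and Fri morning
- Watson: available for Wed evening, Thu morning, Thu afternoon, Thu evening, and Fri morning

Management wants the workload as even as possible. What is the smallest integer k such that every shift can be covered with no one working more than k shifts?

2

With 4 docents and 7 worker-slots to fill, someone must work at least ⌈7/4⌉ = 2 shifts, so k ≥ 2.
k = 2 works: Wed evening→Jules, Thu morning→Andersen+Watson, Thu afternoon→Andersen+Watson, Thu evening→Yoon, Fri morning→Yoon.
Loads: Andersen 2, Yoon 2, Jules 1, Watson 2 — all ≤ 2.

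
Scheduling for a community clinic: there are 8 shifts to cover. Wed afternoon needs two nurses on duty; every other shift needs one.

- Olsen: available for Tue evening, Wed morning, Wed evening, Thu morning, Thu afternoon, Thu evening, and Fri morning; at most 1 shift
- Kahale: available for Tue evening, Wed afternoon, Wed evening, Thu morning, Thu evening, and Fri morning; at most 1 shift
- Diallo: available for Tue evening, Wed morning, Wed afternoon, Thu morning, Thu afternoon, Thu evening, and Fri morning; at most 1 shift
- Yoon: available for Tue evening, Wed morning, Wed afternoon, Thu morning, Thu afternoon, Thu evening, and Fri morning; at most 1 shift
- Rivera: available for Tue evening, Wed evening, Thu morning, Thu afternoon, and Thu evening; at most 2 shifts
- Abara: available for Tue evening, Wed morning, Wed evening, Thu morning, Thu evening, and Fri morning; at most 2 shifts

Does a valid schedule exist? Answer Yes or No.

Total capacity is 1+1+1+1+2+2 = 8 but 9 worker-slots are needed — infeasible.

No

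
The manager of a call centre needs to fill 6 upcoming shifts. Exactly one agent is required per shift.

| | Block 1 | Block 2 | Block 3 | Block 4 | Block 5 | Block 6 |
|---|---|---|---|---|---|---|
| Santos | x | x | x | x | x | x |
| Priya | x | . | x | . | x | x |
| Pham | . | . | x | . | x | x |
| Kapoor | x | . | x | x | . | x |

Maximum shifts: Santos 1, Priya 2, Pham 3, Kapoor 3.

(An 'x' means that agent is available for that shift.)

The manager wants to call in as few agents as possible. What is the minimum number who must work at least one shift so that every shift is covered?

3

6 slots to fill and no one can take more than 3, so at least ⌈6/3⌉ = 2 agents are needed.
Shifts {Block 2, Block 4, Block 5} need 3 slots, but among the agents available for them (Santos, Priya, Pham, and Kapoor) any 2 together supply at most 2. So 2 agents are not enough.
Santos, Priya, and Kapoor alone can cover everything: Block 1→Priya, Block 2→Santos, Block 3→Kapoor, Block 4→Kapoor, Block 5→Priya, Block 6→Kapoor.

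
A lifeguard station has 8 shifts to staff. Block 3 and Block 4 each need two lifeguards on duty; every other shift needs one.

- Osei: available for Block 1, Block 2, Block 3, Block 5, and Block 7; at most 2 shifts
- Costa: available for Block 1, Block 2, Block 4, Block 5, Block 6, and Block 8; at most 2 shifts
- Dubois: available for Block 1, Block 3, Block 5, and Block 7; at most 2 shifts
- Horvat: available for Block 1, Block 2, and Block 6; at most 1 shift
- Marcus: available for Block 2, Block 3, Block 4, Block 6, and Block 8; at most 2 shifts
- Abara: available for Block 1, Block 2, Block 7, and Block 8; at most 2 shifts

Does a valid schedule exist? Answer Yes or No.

Yes

Block 4 can only be covered by Costa and Marcus, so that assignment is forced.
One valid schedule: Block 1→Horvat, Block 2→Abara, Block 3→Osei+Dubois, Block 4→Costa+Marcus, Block 5→Osei, Block 6→Costa, Block 7→Dubois, Block 8→Marcus.
Loads: Osei 2/2, Costa 2/2, Dubois 2/2, Horvat 1/1, Marcus 2/2, Abara 1/2 — all within limits.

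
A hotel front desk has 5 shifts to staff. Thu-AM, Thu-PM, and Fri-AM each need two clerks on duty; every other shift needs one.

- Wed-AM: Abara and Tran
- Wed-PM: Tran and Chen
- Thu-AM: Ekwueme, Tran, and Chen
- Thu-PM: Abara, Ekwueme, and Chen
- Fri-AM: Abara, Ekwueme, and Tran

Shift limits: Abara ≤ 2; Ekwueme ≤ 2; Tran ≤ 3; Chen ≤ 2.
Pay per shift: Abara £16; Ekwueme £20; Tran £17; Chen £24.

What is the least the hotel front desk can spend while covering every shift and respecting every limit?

£147

Picking the cheapest available clerk for each shift independently would cost £139, but that ignores the shift limits.
An optimal schedule: Wed-AM→Abara, Wed-PM→Tran, Thu-AM→Ekwueme+Tran, Thu-PM→Abara+Chen, Fri-AM→Ekwueme+Tran.
Total: 16 + 17 + 20 + 17 + 16 + 24 + 20 + 17 = £147.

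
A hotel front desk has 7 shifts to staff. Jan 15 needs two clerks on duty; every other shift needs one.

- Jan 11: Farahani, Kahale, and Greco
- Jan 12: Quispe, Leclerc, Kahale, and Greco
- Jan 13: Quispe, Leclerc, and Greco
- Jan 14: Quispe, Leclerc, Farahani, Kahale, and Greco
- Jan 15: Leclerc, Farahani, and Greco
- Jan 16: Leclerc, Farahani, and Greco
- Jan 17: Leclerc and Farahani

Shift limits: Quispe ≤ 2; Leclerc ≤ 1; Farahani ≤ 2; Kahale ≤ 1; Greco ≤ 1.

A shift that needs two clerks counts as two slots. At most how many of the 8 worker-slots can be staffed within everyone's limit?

7

Total capacity across all clerks is 2+1+2+1+1 = 7, and 8 slots are needed, so at most 7 can be filled.
An assignment achieving 7: Jan 11→Farahani, Jan 12→Quispe, Jan 13→Quispe, Jan 14→Kahale, Jan 15→Farahani+Greco, Jan 17→Leclerc.
Loads: Quispe 2/2, Leclerc 1/1, Farahani 2/2, Kahale 1/1, Greco 1/1.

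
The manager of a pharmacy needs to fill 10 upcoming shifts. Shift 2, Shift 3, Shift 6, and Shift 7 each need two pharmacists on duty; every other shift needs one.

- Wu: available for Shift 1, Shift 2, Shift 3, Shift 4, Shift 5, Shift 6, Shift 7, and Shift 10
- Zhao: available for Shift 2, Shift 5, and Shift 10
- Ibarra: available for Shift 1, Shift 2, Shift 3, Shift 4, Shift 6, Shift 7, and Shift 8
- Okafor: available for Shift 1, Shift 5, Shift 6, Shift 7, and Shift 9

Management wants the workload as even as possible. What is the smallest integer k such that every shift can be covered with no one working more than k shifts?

With 4 pharmacists and 14 worker-slots to fill, someone must work at least ⌈14/4⌉ = 4 shifts, so k ≥ 4.
k = 4 works: Shift 1→Okafor, Shift 2→Wu+Zhao, Shift 3→Wu+Ibarra, Shift 4→Wu, Shift 5→Zhao, Shift 6→Ibarra+Okafor, Shift 7→Ibarra+Okafor, Shift 8→Ibarra, Shift 9→Okafor, Shift 10→Wu.
Loads: Wu 4, Zhao 2, Ibarra 4, Okafor 4 — all ≤ 4.

4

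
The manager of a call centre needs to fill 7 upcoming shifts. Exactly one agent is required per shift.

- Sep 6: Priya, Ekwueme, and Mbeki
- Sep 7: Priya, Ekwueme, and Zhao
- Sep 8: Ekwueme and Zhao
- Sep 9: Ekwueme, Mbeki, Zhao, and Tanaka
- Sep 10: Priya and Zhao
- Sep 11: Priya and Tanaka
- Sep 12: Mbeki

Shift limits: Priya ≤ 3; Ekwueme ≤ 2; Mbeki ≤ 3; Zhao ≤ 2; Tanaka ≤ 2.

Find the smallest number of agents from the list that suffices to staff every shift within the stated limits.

3

7 slots to fill and no one can take more than 3, so at least ⌈7/3⌉ = 3 agents are needed.
Priya, Ekwueme, and Mbeki alone can cover everything: Sep 6→Mbeki, Sep 7→Priya, Sep 8→Ekwueme, Sep 9→Ekwueme, Sep 10→Priya, Sep 11→Priya, Sep 12→Mbeki.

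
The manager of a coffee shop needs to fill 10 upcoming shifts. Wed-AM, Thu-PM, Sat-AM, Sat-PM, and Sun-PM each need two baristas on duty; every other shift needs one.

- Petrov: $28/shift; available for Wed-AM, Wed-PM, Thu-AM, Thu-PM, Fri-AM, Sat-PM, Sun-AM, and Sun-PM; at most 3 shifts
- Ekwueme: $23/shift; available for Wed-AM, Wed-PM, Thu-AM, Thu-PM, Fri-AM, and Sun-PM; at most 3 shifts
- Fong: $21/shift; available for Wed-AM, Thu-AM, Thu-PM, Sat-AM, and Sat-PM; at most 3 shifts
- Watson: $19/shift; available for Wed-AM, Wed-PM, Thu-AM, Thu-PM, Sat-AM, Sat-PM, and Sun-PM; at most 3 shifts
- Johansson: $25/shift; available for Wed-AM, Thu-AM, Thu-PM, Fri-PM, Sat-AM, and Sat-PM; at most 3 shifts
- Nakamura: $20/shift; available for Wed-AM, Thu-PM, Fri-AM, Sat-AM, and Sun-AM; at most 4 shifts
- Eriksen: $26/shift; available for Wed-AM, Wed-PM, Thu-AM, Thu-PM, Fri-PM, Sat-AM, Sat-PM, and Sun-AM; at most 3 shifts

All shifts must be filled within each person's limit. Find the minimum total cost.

$319

Picking the cheapest available barista for each shift independently would cost $302, but that ignores the shift limits.
An optimal schedule: Wed-AM→Nakamura+Ekwueme, Wed-PM→Watson, Thu-AM→Watson, Thu-PM→Fong+Ekwueme, Fri-AM→Nakamura, Fri-PM→Johansson, Sat-AM→Nakamura+Fong, Sat-PM→Fong+Johansson, Sun-AM→Nakamura, Sun-PM→Watson+Ekwueme.
Total: 20 + 23 + 19 + 19 + 21 + 23 + 20 + 25 + 20 + 21 + 21 + 25 + 20 + 19 + 23 = $319.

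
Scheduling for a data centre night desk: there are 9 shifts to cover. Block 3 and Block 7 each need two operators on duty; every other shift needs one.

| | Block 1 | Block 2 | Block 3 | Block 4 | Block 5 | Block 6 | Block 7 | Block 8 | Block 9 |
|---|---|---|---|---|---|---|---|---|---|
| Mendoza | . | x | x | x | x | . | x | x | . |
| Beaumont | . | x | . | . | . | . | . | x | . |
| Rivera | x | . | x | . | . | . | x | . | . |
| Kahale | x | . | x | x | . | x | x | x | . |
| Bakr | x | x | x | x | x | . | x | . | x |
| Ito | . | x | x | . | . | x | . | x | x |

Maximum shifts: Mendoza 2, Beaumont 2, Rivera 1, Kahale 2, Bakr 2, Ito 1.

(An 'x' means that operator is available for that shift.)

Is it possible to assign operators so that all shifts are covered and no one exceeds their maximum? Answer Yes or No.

Total capacity is 2+2+1+2+2+1 = 10 but 11 worker-slots are needed — infeasible.

No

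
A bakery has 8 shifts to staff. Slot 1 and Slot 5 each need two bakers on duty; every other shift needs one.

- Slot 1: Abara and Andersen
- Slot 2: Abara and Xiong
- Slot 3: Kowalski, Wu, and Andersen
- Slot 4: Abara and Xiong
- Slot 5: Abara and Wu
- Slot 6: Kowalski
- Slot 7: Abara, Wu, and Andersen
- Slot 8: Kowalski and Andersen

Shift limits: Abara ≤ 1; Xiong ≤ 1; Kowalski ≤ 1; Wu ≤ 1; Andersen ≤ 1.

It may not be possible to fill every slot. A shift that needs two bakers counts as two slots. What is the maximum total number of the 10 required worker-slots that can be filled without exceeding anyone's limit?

5

Total capacity across all bakers is 1+1+1+1+1 = 5, and 10 slots are needed, so at most 5 can be filled.
An assignment achieving 5: Slot 1→Abara+Andersen, Slot 2→Xiong, Slot 5→Wu, Slot 6→Kowalski.
Loads: Abara 1/1, Xiong 1/1, Kowalski 1/1, Wu 1/1, Andersen 1/1.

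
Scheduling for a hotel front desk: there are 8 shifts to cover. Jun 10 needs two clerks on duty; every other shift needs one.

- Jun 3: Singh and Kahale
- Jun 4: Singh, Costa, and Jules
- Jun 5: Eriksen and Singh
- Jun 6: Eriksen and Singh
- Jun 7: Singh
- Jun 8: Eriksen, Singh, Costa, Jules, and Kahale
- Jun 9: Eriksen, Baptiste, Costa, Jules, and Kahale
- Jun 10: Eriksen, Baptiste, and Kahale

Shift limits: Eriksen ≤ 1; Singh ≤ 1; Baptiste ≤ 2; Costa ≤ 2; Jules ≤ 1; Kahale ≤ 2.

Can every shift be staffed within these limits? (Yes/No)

Total capacity is 9 and 9 slots are needed, so capacity alone doesn't rule it out.
Shifts {Jun 5, Jun 6, Jun 7} need 3 worker-slots in total, but the clerks available for any of those shifts (Eriksen and Singh) can supply at most 2 among them. So no valid schedule exists.

No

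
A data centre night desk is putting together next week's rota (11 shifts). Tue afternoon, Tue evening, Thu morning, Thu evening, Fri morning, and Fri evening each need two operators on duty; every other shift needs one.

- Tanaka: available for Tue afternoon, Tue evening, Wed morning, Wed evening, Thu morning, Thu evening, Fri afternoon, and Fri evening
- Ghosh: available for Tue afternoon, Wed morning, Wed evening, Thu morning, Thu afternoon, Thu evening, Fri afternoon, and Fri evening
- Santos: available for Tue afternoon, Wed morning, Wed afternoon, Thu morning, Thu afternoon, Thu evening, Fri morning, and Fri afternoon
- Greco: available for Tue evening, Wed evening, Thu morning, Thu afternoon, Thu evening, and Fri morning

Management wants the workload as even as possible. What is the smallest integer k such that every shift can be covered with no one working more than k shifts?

With 4 operators and 17 worker-slots to fill, someone must work at least ⌈17/4⌉ = 5 shifts, so k ≥ 5.
k = 5 works: Tue afternoon→Tanaka+Ghosh, Tue evening→Tanaka+Greco, Wed morning→Tanaka, Wed afternoon→Santos, Wed evening→Tanaka, Thu morning→Ghosh+Santos, Thu afternoon→Ghosh, Thu evening→Santos+Greco, Fri morning→Santos+Greco, Fri afternoon→Ghosh, Fri evening→Tanaka+Ghosh.
Loads: Tanaka 5, Ghosh 5, Santos 4, Greco 3 — all ≤ 5.

5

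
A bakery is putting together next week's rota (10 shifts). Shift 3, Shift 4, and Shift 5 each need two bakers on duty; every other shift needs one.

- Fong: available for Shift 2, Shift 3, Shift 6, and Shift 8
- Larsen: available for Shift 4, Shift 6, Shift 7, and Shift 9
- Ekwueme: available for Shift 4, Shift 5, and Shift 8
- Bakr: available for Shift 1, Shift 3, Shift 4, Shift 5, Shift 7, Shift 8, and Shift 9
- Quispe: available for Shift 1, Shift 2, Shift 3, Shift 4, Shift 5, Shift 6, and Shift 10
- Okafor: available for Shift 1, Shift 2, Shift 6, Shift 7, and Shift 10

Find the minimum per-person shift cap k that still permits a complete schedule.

With 6 bakers and 13 worker-slots to fill, someone must work at least ⌈13/6⌉ = 3 shifts, so k ≥ 3.
k = 3 works: Shift 1→Bakr, Shift 2→Fong, Shift 3→Fong+Bakr, Shift 4→Ekwueme+Quispe, Shift 5→Ekwueme+Bakr, Shift 6→Larsen, Shift 7→Larsen, Shift 8→Fong, Shift 9→Larsen, Shift 10→Quispe.
Loads: Fong 3, Larsen 3, Ekwueme 2, Bakr 3, Quispe 2, Okafor 0 — all ≤ 3.

3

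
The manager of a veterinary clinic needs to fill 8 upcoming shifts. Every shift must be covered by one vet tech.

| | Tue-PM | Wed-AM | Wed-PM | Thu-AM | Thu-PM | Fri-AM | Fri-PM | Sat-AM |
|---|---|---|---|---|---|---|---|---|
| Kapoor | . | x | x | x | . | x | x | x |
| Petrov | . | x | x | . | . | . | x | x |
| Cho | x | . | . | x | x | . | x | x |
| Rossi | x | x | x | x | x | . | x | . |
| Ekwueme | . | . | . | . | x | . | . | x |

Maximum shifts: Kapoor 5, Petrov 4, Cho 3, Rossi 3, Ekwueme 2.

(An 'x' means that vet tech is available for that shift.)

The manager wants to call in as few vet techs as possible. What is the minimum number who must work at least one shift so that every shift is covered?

8 slots to fill and no one can take more than 5, so at least ⌈8/5⌉ = 2 vet techs are needed.
Kapoor and Cho alone can cover everything: Tue-PM→Cho, Wed-AM→Kapoor, Wed-PM→Kapoor, Thu-AM→Kapoor, Thu-PM→Cho, Fri-AM→Kapoor, Fri-PM→Kapoor, Sat-AM→Cho.

2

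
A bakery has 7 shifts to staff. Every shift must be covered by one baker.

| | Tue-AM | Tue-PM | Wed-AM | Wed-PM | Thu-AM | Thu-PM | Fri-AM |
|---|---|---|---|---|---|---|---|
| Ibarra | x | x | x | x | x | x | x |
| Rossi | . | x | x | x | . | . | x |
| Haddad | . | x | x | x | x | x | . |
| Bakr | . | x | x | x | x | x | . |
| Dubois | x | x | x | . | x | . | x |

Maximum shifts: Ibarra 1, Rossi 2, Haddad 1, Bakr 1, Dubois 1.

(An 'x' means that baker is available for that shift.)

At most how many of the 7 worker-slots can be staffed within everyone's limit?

6

Total capacity across all bakers is 1+2+1+1+1 = 6, and 7 slots are needed, so at most 6 can be filled.
An assignment achieving 6: Tue-AM→Ibarra, Tue-PM→Dubois, Wed-PM→Rossi, Thu-AM→Bakr, Thu-PM→Haddad, Fri-AM→Rossi.
Loads: Ibarra 1/1, Rossi 2/2, Haddad 1/1, Bakr 1/1, Dubois 1/1.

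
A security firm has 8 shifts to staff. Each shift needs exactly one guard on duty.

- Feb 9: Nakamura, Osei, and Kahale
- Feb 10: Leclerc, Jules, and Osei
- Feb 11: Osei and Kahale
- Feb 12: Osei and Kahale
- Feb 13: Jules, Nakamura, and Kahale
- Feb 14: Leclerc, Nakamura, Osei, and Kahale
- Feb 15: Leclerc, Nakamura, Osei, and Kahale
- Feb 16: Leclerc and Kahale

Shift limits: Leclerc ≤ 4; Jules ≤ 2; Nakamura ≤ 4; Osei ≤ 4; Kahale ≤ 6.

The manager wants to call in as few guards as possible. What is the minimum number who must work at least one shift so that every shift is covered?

8 slots to fill and no one can take more than 6, so at least ⌈8/6⌉ = 2 guards are needed.
Leclerc and Kahale alone can cover everything: Feb 9→Kahale, Feb 10→Leclerc, Feb 11→Kahale, Feb 12→Kahale, Feb 13→Kahale, Feb 14→Leclerc, Feb 15→Leclerc, Feb 16→Leclerc.

2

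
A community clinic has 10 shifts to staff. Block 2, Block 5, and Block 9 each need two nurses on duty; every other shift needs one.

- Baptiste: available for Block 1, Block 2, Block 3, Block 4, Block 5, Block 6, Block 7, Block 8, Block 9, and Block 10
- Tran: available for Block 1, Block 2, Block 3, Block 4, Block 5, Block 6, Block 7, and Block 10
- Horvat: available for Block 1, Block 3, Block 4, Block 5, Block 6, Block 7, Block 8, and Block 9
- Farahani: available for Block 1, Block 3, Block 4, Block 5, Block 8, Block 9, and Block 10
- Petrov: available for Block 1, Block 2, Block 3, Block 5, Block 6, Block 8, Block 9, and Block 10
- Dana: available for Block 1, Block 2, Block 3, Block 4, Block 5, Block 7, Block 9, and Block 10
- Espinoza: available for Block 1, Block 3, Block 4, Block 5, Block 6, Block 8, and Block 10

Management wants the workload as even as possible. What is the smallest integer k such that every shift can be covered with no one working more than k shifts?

2

With 7 nurses and 13 worker-slots to fill, someone must work at least ⌈13/7⌉ = 2 shifts, so k ≥ 2.
k = 2 works: Block 1→Horvat, Block 2→Tran+Petrov, Block 3→Farahani, Block 4→Tran, Block 5→Dana+Espinoza, Block 6→Baptiste, Block 7→Baptiste, Block 8→Horvat, Block 9→Petrov+Dana, Block 10→Farahani.
Loads: Baptiste 2, Tran 2, Horvat 2, Farahani 2, Petrov 2, Dana 2, Espinoza 1 — all ≤ 2.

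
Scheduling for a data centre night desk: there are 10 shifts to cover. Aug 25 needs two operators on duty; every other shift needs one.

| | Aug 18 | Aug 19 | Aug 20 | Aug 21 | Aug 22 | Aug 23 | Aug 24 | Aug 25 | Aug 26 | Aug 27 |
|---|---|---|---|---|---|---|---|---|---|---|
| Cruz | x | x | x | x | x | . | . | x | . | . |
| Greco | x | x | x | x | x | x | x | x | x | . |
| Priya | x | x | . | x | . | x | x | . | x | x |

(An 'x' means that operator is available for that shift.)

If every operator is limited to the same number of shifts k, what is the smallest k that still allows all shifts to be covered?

With 3 operators and 11 worker-slots to fill, someone must work at least ⌈11/3⌉ = 4 shifts, so k ≥ 4.
k = 4 works: Aug 18→Cruz, Aug 19→Priya, Aug 20→Cruz, Aug 21→Priya, Aug 22→Cruz, Aug 23→Greco, Aug 24→Greco, Aug 25→Cruz+Greco, Aug 26→Greco, Aug 27→Priya.
Loads: Cruz 4, Greco 4, Priya 3 — all ≤ 4.

4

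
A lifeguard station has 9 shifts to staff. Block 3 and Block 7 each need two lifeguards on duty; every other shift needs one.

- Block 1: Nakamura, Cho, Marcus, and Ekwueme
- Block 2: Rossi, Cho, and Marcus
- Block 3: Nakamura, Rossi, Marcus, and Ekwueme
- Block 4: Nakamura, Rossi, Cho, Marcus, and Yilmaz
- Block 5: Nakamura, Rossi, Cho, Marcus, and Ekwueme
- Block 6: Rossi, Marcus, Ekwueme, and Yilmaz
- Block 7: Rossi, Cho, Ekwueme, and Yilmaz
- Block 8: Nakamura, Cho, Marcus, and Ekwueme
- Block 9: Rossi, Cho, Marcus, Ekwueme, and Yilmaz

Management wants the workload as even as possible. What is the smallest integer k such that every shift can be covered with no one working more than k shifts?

2

With 6 lifeguards and 11 worker-slots to fill, someone must work at least ⌈11/6⌉ = 2 shifts, so k ≥ 2.
k = 2 works: Block 1→Nakamura, Block 2→Rossi, Block 3→Marcus+Ekwueme, Block 4→Cho, Block 5→Cho, Block 6→Rossi, Block 7→Ekwueme+Yilmaz, Block 8→Nakamura, Block 9→Marcus.
Loads: Nakamura 2, Rossi 2, Cho 2, Marcus 2, Ekwueme 2, Yilmaz 1 — all ≤ 2.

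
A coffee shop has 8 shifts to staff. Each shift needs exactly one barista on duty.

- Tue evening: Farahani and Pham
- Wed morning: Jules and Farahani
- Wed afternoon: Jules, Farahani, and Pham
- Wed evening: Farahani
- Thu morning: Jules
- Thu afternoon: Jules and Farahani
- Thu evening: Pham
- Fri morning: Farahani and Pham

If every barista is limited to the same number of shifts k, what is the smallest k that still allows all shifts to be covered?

With 3 baristas and 8 worker-slots to fill, someone must work at least ⌈8/3⌉ = 3 shifts, so k ≥ 3.
k = 3 works: Tue evening→Farahani, Wed morning→Jules, Wed afternoon→Pham, Wed evening→Farahani, Thu morning→Jules, Thu afternoon→Jules, Thu evening→Pham, Fri morning→Farahani.
Loads: Jules 3, Farahani 3, Pham 2 — all ≤ 3.

3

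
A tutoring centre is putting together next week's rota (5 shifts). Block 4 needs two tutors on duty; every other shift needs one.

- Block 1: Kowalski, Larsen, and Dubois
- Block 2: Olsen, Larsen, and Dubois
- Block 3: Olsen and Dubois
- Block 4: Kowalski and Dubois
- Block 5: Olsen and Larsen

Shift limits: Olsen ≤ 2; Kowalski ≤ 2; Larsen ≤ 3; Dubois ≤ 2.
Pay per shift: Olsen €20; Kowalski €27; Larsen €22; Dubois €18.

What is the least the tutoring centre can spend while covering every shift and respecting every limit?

Block 4 can only be covered by Kowalski and Dubois, so that assignment is forced.
Picking the cheapest available tutor for each shift independently would cost €119, but that ignores the shift limits.
An optimal schedule: Block 1→Larsen, Block 2→Olsen, Block 3→Dubois, Block 4→Dubois+Kowalski, Block 5→Olsen.
Total: 22 + 20 + 18 + 18 + 27 + 20 = €125.

€125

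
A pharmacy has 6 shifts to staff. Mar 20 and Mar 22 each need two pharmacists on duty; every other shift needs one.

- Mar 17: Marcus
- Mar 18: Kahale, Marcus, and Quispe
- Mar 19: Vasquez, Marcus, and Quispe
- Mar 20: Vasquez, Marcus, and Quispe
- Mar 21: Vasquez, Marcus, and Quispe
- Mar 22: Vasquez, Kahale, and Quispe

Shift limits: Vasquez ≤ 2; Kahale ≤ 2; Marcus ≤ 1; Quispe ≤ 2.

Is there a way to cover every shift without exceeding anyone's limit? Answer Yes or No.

Shifts {Mar 17, Mar 19, Mar 20, Mar 21, Mar 22} need 7 worker-slots in total, but the pharmacists available for any of those shifts (Vasquez, Kahale, Marcus, and Quispe) can supply at most 6 among them. So no valid schedule exists.

No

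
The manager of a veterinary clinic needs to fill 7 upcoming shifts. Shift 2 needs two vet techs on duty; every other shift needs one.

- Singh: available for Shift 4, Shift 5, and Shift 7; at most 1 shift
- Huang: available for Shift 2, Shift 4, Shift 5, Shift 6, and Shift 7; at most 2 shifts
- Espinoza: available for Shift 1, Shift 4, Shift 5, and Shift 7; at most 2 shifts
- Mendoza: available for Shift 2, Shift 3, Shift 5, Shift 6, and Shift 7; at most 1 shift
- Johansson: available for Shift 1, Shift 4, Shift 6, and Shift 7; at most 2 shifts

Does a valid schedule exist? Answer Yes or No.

Total capacity is 8 and 8 slots are needed, so capacity alone doesn't rule it out.
Shifts {Shift 2, Shift 3} need 3 worker-slots in total, but the vet techs available for any of those shifts (Huang and Mendoza) can supply at most 2 among them. So no valid schedule exists.

No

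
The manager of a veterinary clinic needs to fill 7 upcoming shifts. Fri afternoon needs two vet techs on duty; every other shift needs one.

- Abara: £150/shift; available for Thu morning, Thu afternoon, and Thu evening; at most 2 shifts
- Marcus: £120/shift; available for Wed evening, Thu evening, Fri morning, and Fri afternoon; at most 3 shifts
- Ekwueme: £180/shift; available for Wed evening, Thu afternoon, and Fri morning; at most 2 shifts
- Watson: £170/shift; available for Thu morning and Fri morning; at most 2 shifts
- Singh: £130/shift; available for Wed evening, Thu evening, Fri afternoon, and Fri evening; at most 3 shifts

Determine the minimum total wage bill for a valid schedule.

Fri afternoon can only be covered by Marcus and Singh, so that assignment is forced.
Fri evening can only be covered by Singh, so that assignment is forced.
Picking the cheapest available vet tech for each shift independently would cost £1040, but that ignores the shift limits.
An optimal schedule: Wed evening→Marcus, Thu morning→Abara, Thu afternoon→Abara, Thu evening→Singh, Fri morning→Marcus, Fri afternoon→Marcus+Singh, Fri evening→Singh.
Total: 120 + 150 + 150 + 130 + 120 + 120 + 130 + 130 = £1050.

£1050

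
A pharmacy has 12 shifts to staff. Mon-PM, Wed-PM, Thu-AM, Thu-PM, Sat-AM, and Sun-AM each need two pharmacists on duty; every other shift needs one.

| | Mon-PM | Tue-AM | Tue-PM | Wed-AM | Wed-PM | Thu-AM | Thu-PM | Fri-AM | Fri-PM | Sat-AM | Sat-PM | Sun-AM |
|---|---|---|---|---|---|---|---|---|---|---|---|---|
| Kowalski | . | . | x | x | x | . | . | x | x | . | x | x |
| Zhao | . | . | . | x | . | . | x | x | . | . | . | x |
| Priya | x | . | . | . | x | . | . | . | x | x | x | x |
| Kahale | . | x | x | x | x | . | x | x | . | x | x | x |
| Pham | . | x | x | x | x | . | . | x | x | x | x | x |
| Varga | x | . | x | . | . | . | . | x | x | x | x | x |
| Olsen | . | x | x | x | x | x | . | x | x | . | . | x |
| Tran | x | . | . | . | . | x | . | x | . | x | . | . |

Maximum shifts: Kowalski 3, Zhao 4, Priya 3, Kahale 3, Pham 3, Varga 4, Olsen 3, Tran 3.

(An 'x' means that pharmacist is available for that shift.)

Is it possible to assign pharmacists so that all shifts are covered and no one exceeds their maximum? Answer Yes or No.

Thu-AM can only be covered by Olsen and Tran, so that assignment is forced.
Thu-PM can only be covered by Zhao and Kahale, so that assignment is forced.
One valid schedule: Mon-PM→Priya+Varga, Tue-AM→Kahale, Tue-PM→Kowalski, Wed-AM→Kowalski, Wed-PM→Priya+Kahale, Thu-AM→Olsen+Tran, Thu-PM→Zhao+Kahale, Fri-AM→Zhao, Fri-PM→Kowalski, Sat-AM→Pham+Varga, Sat-PM→Priya, Sun-AM→Zhao+Pham.
Loads: Kowalski 3/3, Zhao 3/4, Priya 3/3, Kahale 3/3, Pham 2/3, Varga 2/4, Olsen 1/3, Tran 1/3 — all within limits.

Yes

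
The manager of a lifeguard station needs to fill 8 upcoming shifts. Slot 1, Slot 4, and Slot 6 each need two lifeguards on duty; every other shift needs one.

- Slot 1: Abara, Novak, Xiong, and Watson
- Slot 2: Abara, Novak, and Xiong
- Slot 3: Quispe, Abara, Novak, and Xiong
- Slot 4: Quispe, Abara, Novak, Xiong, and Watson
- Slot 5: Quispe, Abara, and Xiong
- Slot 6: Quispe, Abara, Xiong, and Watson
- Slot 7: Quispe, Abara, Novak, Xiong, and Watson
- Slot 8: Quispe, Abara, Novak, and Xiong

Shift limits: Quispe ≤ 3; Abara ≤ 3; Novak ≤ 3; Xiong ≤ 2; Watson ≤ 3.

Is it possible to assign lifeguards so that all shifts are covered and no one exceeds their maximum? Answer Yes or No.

One valid schedule: Slot 1→Abara+Novak, Slot 2→Abara, Slot 3→Quispe, Slot 4→Novak+Xiong, Slot 5→Quispe, Slot 6→Xiong+Watson, Slot 7→Abara, Slot 8→Quispe.
Loads: Quispe 3/3, Abara 3/3, Novak 2/3, Xiong 2/2, Watson 1/3 — all within limits.

Yes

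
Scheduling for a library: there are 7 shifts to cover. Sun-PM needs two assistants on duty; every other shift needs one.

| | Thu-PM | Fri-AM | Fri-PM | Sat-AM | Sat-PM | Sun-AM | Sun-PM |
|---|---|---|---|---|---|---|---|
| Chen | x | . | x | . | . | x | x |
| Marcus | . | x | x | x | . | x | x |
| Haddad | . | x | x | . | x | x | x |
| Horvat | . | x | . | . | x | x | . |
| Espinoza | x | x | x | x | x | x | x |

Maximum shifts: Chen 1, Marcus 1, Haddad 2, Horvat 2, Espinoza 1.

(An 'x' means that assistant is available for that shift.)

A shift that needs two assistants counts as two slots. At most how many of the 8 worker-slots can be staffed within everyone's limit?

7

Total capacity across all assistants is 1+1+2+2+1 = 7, and 8 slots are needed, so at most 7 can be filled.
An assignment achieving 7: Thu-PM→Chen, Fri-AM→Horvat, Fri-PM→Haddad, Sat-AM→Marcus, Sat-PM→Haddad, Sun-AM→Horvat, Sun-PM→Espinoza.
Loads: Chen 1/1, Marcus 1/1, Haddad 2/2, Horvat 2/2, Espinoza 1/1.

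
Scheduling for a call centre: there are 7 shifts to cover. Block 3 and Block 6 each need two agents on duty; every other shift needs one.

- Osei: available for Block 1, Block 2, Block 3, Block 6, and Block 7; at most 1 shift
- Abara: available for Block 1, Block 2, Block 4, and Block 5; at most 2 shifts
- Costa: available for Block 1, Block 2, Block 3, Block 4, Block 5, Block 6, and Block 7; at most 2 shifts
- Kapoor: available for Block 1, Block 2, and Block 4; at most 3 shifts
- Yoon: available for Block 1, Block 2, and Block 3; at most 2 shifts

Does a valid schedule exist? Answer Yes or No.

No

Total capacity is 10 and 9 slots are needed, so capacity alone doesn't rule it out.
Shifts {Block 3, Block 6, Block 7} need 5 worker-slots in total, but the agents available for any of those shifts (Osei, Costa, and Yoon) can supply at most 4 among them. So no valid schedule exists.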